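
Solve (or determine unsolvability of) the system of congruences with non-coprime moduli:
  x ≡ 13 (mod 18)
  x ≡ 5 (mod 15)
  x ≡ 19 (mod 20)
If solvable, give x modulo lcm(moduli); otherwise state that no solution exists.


Moduli 18, 15, 20 are not pairwise coprime, so CRT works modulo lcm(m_i) when all pairwise compatibility conditions hold.
Pairwise compatibility: gcd(m_i, m_j) must divide a_i - a_j for every pair.
Merge one congruence at a time:
  Start: x ≡ 13 (mod 18).
  Combine with x ≡ 5 (mod 15): gcd(18, 15) = 3, and 5 - 13 = -8 is NOT divisible by 3.
    ⇒ system is inconsistent (no integer solution).

No solution (the system is inconsistent).


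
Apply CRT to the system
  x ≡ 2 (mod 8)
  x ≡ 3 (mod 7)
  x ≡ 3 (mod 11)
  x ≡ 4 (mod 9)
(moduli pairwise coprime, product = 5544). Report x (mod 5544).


Product of moduli M = 8 · 7 · 11 · 9 = 5544.
Merge one congruence at a time:
  Start: x ≡ 2 (mod 8).
  Combine with x ≡ 3 (mod 7); new modulus lcm = 56.
    Write x = 2 + 8·t and substitute into x ≡ 3 (mod 7): 8·t ≡ 3 − 2 = 1 (mod 7).
    Reduce coefficients mod 7: 1·t ≡ 1 (mod 7).
    So t ≡ 1 (mod 7).
    Then x = 2 + 8·1 = 10, valid modulo lcm(8, 7) = 56: x ≡ 10 (mod 56).
  Combine with x ≡ 3 (mod 11); new modulus lcm = 616.
    Write x = 10 + 56·t and substitute into x ≡ 3 (mod 11): 56·t ≡ 3 − 10 = -7 (mod 11).
    Reduce coefficients mod 11: 1·t ≡ 4 (mod 11).
    So t ≡ 4 (mod 11).
    Then x = 10 + 56·4 = 234, valid modulo lcm(56, 11) = 616: x ≡ 234 (mod 616).
  Combine with x ≡ 4 (mod 9); new modulus lcm = 5544.
    Write x = 234 + 616·t and substitute into x ≡ 4 (mod 9): 616·t ≡ 4 − 234 = -230 (mod 9).
    Reduce coefficients mod 9: 4·t ≡ 4 (mod 9).
    The inverse of 4 mod 9 is 7 (since 4·7 = 28 = 3·9 + 1), so t ≡ 7·4 = 28 ≡ 1 (mod 9).
    Then x = 234 + 616·1 = 850, valid modulo lcm(616, 9) = 5544: x ≡ 850 (mod 5544).
Verify against each original: 850 mod 8 = 2, 850 mod 7 = 3, 850 mod 11 = 3, 850 mod 9 = 4.

x ≡ 850 (mod 5544).


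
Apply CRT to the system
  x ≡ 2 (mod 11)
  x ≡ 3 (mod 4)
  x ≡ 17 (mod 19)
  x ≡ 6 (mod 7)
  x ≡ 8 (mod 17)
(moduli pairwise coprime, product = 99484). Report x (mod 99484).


Product of moduli M = 11 · 4 · 19 · 7 · 17 = 99484.
Merge one congruence at a time:
  Start: x ≡ 2 (mod 11).
  Combine with x ≡ 3 (mod 4); new modulus lcm = 44.
    Write x = 2 + 11·t and substitute into x ≡ 3 (mod 4): 11·t ≡ 3 − 2 = 1 (mod 4).
    Reduce coefficients mod 4: 3·t ≡ 1 (mod 4).
    The inverse of 3 mod 4 is 3 (since 3·3 = 9 = 2·4 + 1), so t ≡ 3·1 = 3 ≡ 3 (mod 4).
    Then x = 2 + 11·3 = 35, valid modulo lcm(11, 4) = 44: x ≡ 35 (mod 44).
  Combine with x ≡ 17 (mod 19); new modulus lcm = 836.
    Write x = 35 + 44·t and substitute into x ≡ 17 (mod 19): 44·t ≡ 17 − 35 = -18 (mod 19).
    Reduce coefficients mod 19: 6·t ≡ 1 (mod 19).
    The inverse of 6 mod 19 is 16 (since 6·16 = 96 = 5·19 + 1), so t ≡ 16·1 = 16 ≡ 16 (mod 19).
    Then x = 35 + 44·16 = 739, valid modulo lcm(44, 19) = 836: x ≡ 739 (mod 836).
  Combine with x ≡ 6 (mod 7); new modulus lcm = 5852.
    Write x = 739 + 836·t and substitute into x ≡ 6 (mod 7): 836·t ≡ 6 − 739 = -733 (mod 7).
    Reduce coefficients mod 7: 3·t ≡ 2 (mod 7).
    The inverse of 3 mod 7 is 5 (since 3·5 = 15 = 2·7 + 1), so t ≡ 5·2 = 10 ≡ 3 (mod 7).
    Then x = 739 + 836·3 = 3247, valid modulo lcm(836, 7) = 5852: x ≡ 3247 (mod 5852).
  Combine with x ≡ 8 (mod 17); new modulus lcm = 99484.
    Write x = 3247 + 5852·t and substitute into x ≡ 8 (mod 17): 5852·t ≡ 8 − 3247 = -3239 (mod 17).
    Reduce coefficients mod 17: 4·t ≡ 8 (mod 17).
    The inverse of 4 mod 17 is 13 (since 4·13 = 52 = 3·17 + 1), so t ≡ 13·8 = 104 ≡ 2 (mod 17).
    Then x = 3247 + 5852·2 = 14951, valid modulo lcm(5852, 17) = 99484: x ≡ 14951 (mod 99484).
Verify against each original: 14951 mod 11 = 2, 14951 mod 4 = 3, 14951 mod 19 = 17, 14951 mod 7 = 6, 14951 mod 17 = 8.

x ≡ 14951 (mod 99484).


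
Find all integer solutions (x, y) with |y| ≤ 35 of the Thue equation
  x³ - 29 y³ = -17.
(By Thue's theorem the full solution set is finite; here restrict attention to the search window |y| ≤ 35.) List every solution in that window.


The equation is x³ - 29y³ = -17. For fixed y, x³ = 29·y³ − 17, so a solution requires the RHS to be a perfect cube.
Strategy: iterate y from -35 to 35, compute RHS = 29·y³ − 17, and check whether it is a (positive or negative) perfect cube.
Check small values of y:
  y = 0: RHS = -17 is not a perfect cube.
  y = 1: RHS = 12 is not a perfect cube.
  y = -1: RHS = -46 is not a perfect cube.
  y = 2: RHS = 215 is not a perfect cube.
  y = -2: RHS = -249 is not a perfect cube.
  y = 3: RHS = 766 is not a perfect cube.
  y = -3: RHS = -800 is not a perfect cube.
Continuing the search up to |y| = 35 finds no solutions either.
No (x, y) in the scanned range satisfies the equation.

No integer solutions with |y| ≤ 35.


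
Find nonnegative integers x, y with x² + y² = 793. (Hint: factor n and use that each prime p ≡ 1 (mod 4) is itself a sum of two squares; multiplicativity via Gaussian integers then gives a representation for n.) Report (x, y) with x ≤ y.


Step 1: Factor n = 793 = 13 · 61.
Step 2: Check the mod-4 condition on each prime factor: 13 ≡ 1 (mod 4), exponent 1; 61 ≡ 1 (mod 4), exponent 1.
All primes ≡ 3 (mod 4) appear to even exponent (or don't appear), so by the two-squares theorem n IS expressible as a sum of two squares.
Step 3: Build a representation. Here n = 13 · 61 is a product of primes ≡ 1 (mod 4). Each prime p ≡ 1 (mod 4) is itself a sum of two squares; find a² by testing p − a² for a perfect square:
  13: 13 − 1² = 12, 13 − 2² = 9 = 3² ⇒ 13 = 2² + 3².
  61: 61 − 1² = 60, 61 − 2² = 57, 61 − 3² = 52, 61 − 4² = 45, 61 − 5² = 36 = 6² ⇒ 61 = 5² + 6².
  Combine using the Brahmagupta–Fibonacci identity (a² + b²)(c² + d²) = (ac − bd)² + (ad + bc)² = (ac + bd)² + (ad − bc)²:
  13 · 61 = 793: from (2² + 3²)(5² + 6²), take (2·5 − 3·6, 2·6 + 3·5) = (10 − 18, 12 + 15) = (-8, 27); dropping signs (only squares matter) gives (8, 27); check 8² + 27² = 64 + 729 = 793 ✓.
Step 4: Order so x ≤ y and verify: 8² + 27² = 64 + 729 = 793 = n. ✓

n = 793 = 8² + 27² (one valid representation with x ≤ y).


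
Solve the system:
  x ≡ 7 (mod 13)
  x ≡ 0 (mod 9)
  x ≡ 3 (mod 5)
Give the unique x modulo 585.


Moduli 13, 9, 5 are pairwise coprime; by CRT there is a unique solution modulo M = 13 · 9 · 5 = 585.
Solve pairwise, accumulating the modulus:
  Start with x ≡ 7 (mod 13).
  Combine with x ≡ 0 (mod 9): since gcd(13, 9) = 1, we get a unique residue mod 117.
    Write x = 7 + 13·t and substitute into x ≡ 0 (mod 9): 13·t ≡ 0 − 7 = -7 (mod 9).
    Reduce coefficients mod 9: 4·t ≡ 2 (mod 9).
    The inverse of 4 mod 9 is 7 (since 4·7 = 28 = 3·9 + 1), so t ≡ 7·2 = 14 ≡ 5 (mod 9).
    Then x = 7 + 13·5 = 72, valid modulo lcm(13, 9) = 117: x ≡ 72 (mod 117).
  Combine with x ≡ 3 (mod 5): since gcd(117, 5) = 1, we get a unique residue mod 585.
    Write x = 72 + 117·t and substitute into x ≡ 3 (mod 5): 117·t ≡ 3 − 72 = -69 (mod 5).
    Reduce coefficients mod 5: 2·t ≡ 1 (mod 5).
    The inverse of 2 mod 5 is 3 (since 2·3 = 6 = 1·5 + 1), so t ≡ 3·1 = 3 ≡ 3 (mod 5).
    Then x = 72 + 117·3 = 423, valid modulo lcm(117, 5) = 585: x ≡ 423 (mod 585).
Verify: 423 mod 13 = 7 ✓, 423 mod 9 = 0 ✓, 423 mod 5 = 3 ✓.

x ≡ 423 (mod 585).


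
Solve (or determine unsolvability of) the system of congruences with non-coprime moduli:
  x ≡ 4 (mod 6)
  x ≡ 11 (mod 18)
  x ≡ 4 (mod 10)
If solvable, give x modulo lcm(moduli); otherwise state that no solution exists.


Moduli 6, 18, 10 are not pairwise coprime, so CRT works modulo lcm(m_i) when all pairwise compatibility conditions hold.
Pairwise compatibility: gcd(m_i, m_j) must divide a_i - a_j for every pair.
Merge one congruence at a time:
  Start: x ≡ 4 (mod 6).
  Combine with x ≡ 11 (mod 18): gcd(6, 18) = 6, and 11 - 4 = 7 is NOT divisible by 6.
    ⇒ system is inconsistent (no integer solution).

No solution (the system is inconsistent).


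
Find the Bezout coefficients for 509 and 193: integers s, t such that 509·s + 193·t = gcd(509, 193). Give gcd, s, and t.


Euclidean algorithm on (509, 193) — divide until remainder is 0:
  509 = 2 · 193 + 123
  193 = 1 · 123 + 70
  123 = 1 · 70 + 53
  70 = 1 · 53 + 17
  53 = 3 · 17 + 2
  17 = 8 · 2 + 1
  2 = 2 · 1 + 0
gcd(509, 193) = 1.
Track Bezout coefficients alongside the remainders: start with r₀ = 509 = a·1 + b·0 (s = 1, t = 0) and r₁ = 193 = a·0 + b·1 (s = 0, t = 1); each new remainder r_{k+1} = r_{k-1} − q_k·r_k inherits s_{k+1} = s_{k-1} − q_k·s_k, t_{k+1} = t_{k-1} − q_k·t_k, so r_k = a·s_k + b·t_k at every step:
  q = 2: r = 123, s = 1 − 2·0 = 1, t = 0 − 2·1 = -2  (check: 509·1 + 193·(-2) = 123)
  q = 1: r = 70, s = 0 − 1·1 = -1, t = 1 − 1·(-2) = 3  (check: 509·(-1) + 193·3 = 70)
  q = 1: r = 53, s = 1 − 1·(-1) = 2, t = -2 − 1·3 = -5  (check: 509·2 + 193·(-5) = 53)
  q = 1: r = 17, s = -1 − 1·2 = -3, t = 3 − 1·(-5) = 8  (check: 509·(-3) + 193·8 = 17)
  q = 3: r = 2, s = 2 − 3·(-3) = 11, t = -5 − 3·8 = -29  (check: 509·11 + 193·(-29) = 2)
  q = 8: r = 1, s = -3 − 8·11 = -91, t = 8 − 8·(-29) = 240  (check: 509·(-91) + 193·240 = 1)
The row with r = 1 (the gcd) gives the Bezout coefficients s = -91, t = 240.
Result: 509 · (-91) + 193 · (240) = 1.

gcd(509, 193) = 1; s = -91, t = 240 (check: 509·(-91) + 193·240 = 1).


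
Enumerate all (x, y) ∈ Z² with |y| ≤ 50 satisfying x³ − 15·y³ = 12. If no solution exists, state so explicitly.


The equation is x³ - 15y³ = 12. For fixed y, x³ = 15·y³ + 12, so a solution requires the RHS to be a perfect cube.
Strategy: iterate y from -50 to 50, compute RHS = 15·y³ + 12, and check whether it is a (positive or negative) perfect cube.
Check small values of y:
  y = 0: RHS = 12 is not a perfect cube.
  y = 1: RHS = 27 = (3)³ ⇒ x = 3 works.
  y = -1: RHS = -3 is not a perfect cube.
  y = 2: RHS = 132 is not a perfect cube.
  y = -2: RHS = -108 is not a perfect cube.
  y = 3: RHS = 417 is not a perfect cube.
  y = -3: RHS = -393 is not a perfect cube.
Continuing the search up to |y| = 50 finds no further solutions beyond those listed.
Collected solutions: (3, 1).

Solutions (with |y| ≤ 50): (3, 1).


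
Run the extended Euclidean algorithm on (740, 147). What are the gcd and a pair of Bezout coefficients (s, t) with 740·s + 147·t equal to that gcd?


Euclidean algorithm on (740, 147) — divide until remainder is 0:
  740 = 5 · 147 + 5
  147 = 29 · 5 + 2
  5 = 2 · 2 + 1
  2 = 2 · 1 + 0
gcd(740, 147) = 1.
Track Bezout coefficients alongside the remainders: start with r₀ = 740 = a·1 + b·0 (s = 1, t = 0) and r₁ = 147 = a·0 + b·1 (s = 0, t = 1); each new remainder r_{k+1} = r_{k-1} − q_k·r_k inherits s_{k+1} = s_{k-1} − q_k·s_k, t_{k+1} = t_{k-1} − q_k·t_k, so r_k = a·s_k + b·t_k at every step:
  q = 5: r = 5, s = 1 − 5·0 = 1, t = 0 − 5·1 = -5  (check: 740·1 + 147·(-5) = 5)
  q = 29: r = 2, s = 0 − 29·1 = -29, t = 1 − 29·(-5) = 146  (check: 740·(-29) + 147·146 = 2)
  q = 2: r = 1, s = 1 − 2·(-29) = 59, t = -5 − 2·146 = -297  (check: 740·59 + 147·(-297) = 1)
The row with r = 1 (the gcd) gives the Bezout coefficients s = 59, t = -297.
Result: 740 · (59) + 147 · (-297) = 1.

gcd(740, 147) = 1; s = 59, t = -297 (check: 740·59 + 147·(-297) = 1).


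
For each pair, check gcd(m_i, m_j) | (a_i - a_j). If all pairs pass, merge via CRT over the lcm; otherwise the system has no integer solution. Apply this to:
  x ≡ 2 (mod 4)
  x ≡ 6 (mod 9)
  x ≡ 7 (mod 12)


Moduli 4, 9, 12 are not pairwise coprime, so CRT works modulo lcm(m_i) when all pairwise compatibility conditions hold.
Pairwise compatibility: gcd(m_i, m_j) must divide a_i - a_j for every pair.
Merge one congruence at a time:
  Start: x ≡ 2 (mod 4).
  Combine with x ≡ 6 (mod 9): gcd(4, 9) = 1; 6 - 2 = 4, which IS divisible by 1, so compatible.
    Write x = 2 + 4·t and substitute into x ≡ 6 (mod 9): 4·t ≡ 6 − 2 = 4 (mod 9).
    The inverse of 4 mod 9 is 7 (since 4·7 = 28 = 3·9 + 1), so t ≡ 7·4 = 28 ≡ 1 (mod 9).
    Then x = 2 + 4·1 = 6, valid modulo lcm(4, 9) = 36: x ≡ 6 (mod 36).
  Combine with x ≡ 7 (mod 12): gcd(36, 12) = 12, and 7 - 6 = 1 is NOT divisible by 12.
    ⇒ system is inconsistent (no integer solution).

No solution (the system is inconsistent).


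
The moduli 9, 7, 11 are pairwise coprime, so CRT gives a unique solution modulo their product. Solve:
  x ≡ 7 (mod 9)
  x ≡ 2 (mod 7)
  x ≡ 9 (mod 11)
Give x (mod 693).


Moduli 9, 7, 11 are pairwise coprime; by CRT there is a unique solution modulo M = 9 · 7 · 11 = 693.
Solve pairwise, accumulating the modulus:
  Start with x ≡ 7 (mod 9).
  Combine with x ≡ 2 (mod 7): since gcd(9, 7) = 1, we get a unique residue mod 63.
    Write x = 7 + 9·t and substitute into x ≡ 2 (mod 7): 9·t ≡ 2 − 7 = -5 (mod 7).
    Reduce coefficients mod 7: 2·t ≡ 2 (mod 7).
    The inverse of 2 mod 7 is 4 (since 2·4 = 8 = 1·7 + 1), so t ≡ 4·2 = 8 ≡ 1 (mod 7).
    Then x = 7 + 9·1 = 16, valid modulo lcm(9, 7) = 63: x ≡ 16 (mod 63).
  Combine with x ≡ 9 (mod 11): since gcd(63, 11) = 1, we get a unique residue mod 693.
    Write x = 16 + 63·t and substitute into x ≡ 9 (mod 11): 63·t ≡ 9 − 16 = -7 (mod 11).
    Reduce coefficients mod 11: 8·t ≡ 4 (mod 11).
    The inverse of 8 mod 11 is 7 (since 8·7 = 56 = 5·11 + 1), so t ≡ 7·4 = 28 ≡ 6 (mod 11).
    Then x = 16 + 63·6 = 394, valid modulo lcm(63, 11) = 693: x ≡ 394 (mod 693).
Verify: 394 mod 9 = 7 ✓, 394 mod 7 = 2 ✓, 394 mod 11 = 9 ✓.

x ≡ 394 (mod 693).


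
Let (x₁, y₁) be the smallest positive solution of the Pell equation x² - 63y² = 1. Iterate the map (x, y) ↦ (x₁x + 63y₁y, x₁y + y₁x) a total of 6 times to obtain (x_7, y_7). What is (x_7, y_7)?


Step 1: Find the fundamental solution (x₁, y₁) of x² - 63y² = 1.
  Expand √63 as a continued fraction. a₀ = ⌊√63⌋ = 7; iterate m_{k+1} = d_k·a_k − m_k, d_{k+1} = (63 − m_{k+1}²)/d_k, a_{k+1} = ⌊(a₀ + m_{k+1})/d_{k+1}⌋ (starting m₀ = 0, d₀ = 1), with convergents p_k = a_k·p_{k-1} + p_{k-2}, q_k = a_k·q_{k-1} + q_{k-2} (p₋₁ = 1, q₋₁ = 0):
  k = 0: a₀ = 7; p₀/q₀ = 7/1; p₀² − 63·q₀² = 49 − 63 = -14.
  k = 1: m = 7, d = 14, a = ⌊(7 + 7)/14⌋ = 1; p/q = (1·7 + 1)/(1·1 + 0) = 8/1; p² − 63·q² = 64 − 63 = 1.
  The first convergent with p² − 63·q² = 1 gives the fundamental solution (x₁, y₁) = (8, 1).
Step 2: Apply the recurrence (x_{n+1}, y_{n+1}) = (x₁x_n + 63y₁y_n, x₁y_n + y₁x_n) repeatedly.
  From (x_1, y_1) = (8, 1): x_2 = 8·8 + 63·1·1 = 127; y_2 = 8·1 + 1·8 = 16.
  From (x_2, y_2) = (127, 16): x_3 = 8·127 + 63·1·16 = 2024; y_3 = 8·16 + 1·127 = 255.
  From (x_3, y_3) = (2024, 255): x_4 = 8·2024 + 63·1·255 = 32257; y_4 = 8·255 + 1·2024 = 4064.
  From (x_4, y_4) = (32257, 4064): x_5 = 8·32257 + 63·1·4064 = 514088; y_5 = 8·4064 + 1·32257 = 64769.
  From (x_5, y_5) = (514088, 64769): x_6 = 8·514088 + 63·1·64769 = 8193151; y_6 = 8·64769 + 1·514088 = 1032240.
  From (x_6, y_6) = (8193151, 1032240): x_7 = 8·8193151 + 63·1·1032240 = 130576328; y_7 = 8·1032240 + 1·8193151 = 16451071.
Step 3: Verify x_7² - 63·y_7² = 17050177433963584 - 17050177433963583 = 1 (should be 1). ✓

(x_1, y_1) = (8, 1); (x_7, y_7) = (130576328, 16451071).


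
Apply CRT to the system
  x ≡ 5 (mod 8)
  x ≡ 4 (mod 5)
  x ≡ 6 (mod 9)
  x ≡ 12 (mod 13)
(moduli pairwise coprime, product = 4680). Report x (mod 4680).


Product of moduli M = 8 · 5 · 9 · 13 = 4680.
Merge one congruence at a time:
  Start: x ≡ 5 (mod 8).
  Combine with x ≡ 4 (mod 5); new modulus lcm = 40.
    Write x = 5 + 8·t and substitute into x ≡ 4 (mod 5): 8·t ≡ 4 − 5 = -1 (mod 5).
    Reduce coefficients mod 5: 3·t ≡ 4 (mod 5).
    The inverse of 3 mod 5 is 2 (since 3·2 = 6 = 1·5 + 1), so t ≡ 2·4 = 8 ≡ 3 (mod 5).
    Then x = 5 + 8·3 = 29, valid modulo lcm(8, 5) = 40: x ≡ 29 (mod 40).
  Combine with x ≡ 6 (mod 9); new modulus lcm = 360.
    Write x = 29 + 40·t and substitute into x ≡ 6 (mod 9): 40·t ≡ 6 − 29 = -23 (mod 9).
    Reduce coefficients mod 9: 4·t ≡ 4 (mod 9).
    The inverse of 4 mod 9 is 7 (since 4·7 = 28 = 3·9 + 1), so t ≡ 7·4 = 28 ≡ 1 (mod 9).
    Then x = 29 + 40·1 = 69, valid modulo lcm(40, 9) = 360: x ≡ 69 (mod 360).
  Combine with x ≡ 12 (mod 13); new modulus lcm = 4680.
    Write x = 69 + 360·t and substitute into x ≡ 12 (mod 13): 360·t ≡ 12 − 69 = -57 (mod 13).
    Reduce coefficients mod 13: 9·t ≡ 8 (mod 13).
    The inverse of 9 mod 13 is 3 (since 9·3 = 27 = 2·13 + 1), so t ≡ 3·8 = 24 ≡ 11 (mod 13).
    Then x = 69 + 360·11 = 4029, valid modulo lcm(360, 13) = 4680: x ≡ 4029 (mod 4680).
Verify against each original: 4029 mod 8 = 5, 4029 mod 5 = 4, 4029 mod 9 = 6, 4029 mod 13 = 12.

x ≡ 4029 (mod 4680).


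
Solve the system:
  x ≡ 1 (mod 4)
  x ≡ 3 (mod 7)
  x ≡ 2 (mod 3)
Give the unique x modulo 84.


Moduli 4, 7, 3 are pairwise coprime; by CRT there is a unique solution modulo M = 4 · 7 · 3 = 84.
Solve pairwise, accumulating the modulus:
  Start with x ≡ 1 (mod 4).
  Combine with x ≡ 3 (mod 7): since gcd(4, 7) = 1, we get a unique residue mod 28.
    Write x = 1 + 4·t and substitute into x ≡ 3 (mod 7): 4·t ≡ 3 − 1 = 2 (mod 7).
    The inverse of 4 mod 7 is 2 (since 4·2 = 8 = 1·7 + 1), so t ≡ 2·2 = 4 ≡ 4 (mod 7).
    Then x = 1 + 4·4 = 17, valid modulo lcm(4, 7) = 28: x ≡ 17 (mod 28).
  Combine with x ≡ 2 (mod 3): since gcd(28, 3) = 1, we get a unique residue mod 84.
    Write x = 17 + 28·t and substitute into x ≡ 2 (mod 3): 28·t ≡ 2 − 17 = -15 (mod 3).
    Reduce coefficients mod 3: 1·t ≡ 0 (mod 3).
    So t ≡ 0 (mod 3).
    Then x = 17 + 28·0 = 17, valid modulo lcm(28, 3) = 84: x ≡ 17 (mod 84).
Verify: 17 mod 4 = 1 ✓, 17 mod 7 = 3 ✓, 17 mod 3 = 2 ✓.

x ≡ 17 (mod 84).


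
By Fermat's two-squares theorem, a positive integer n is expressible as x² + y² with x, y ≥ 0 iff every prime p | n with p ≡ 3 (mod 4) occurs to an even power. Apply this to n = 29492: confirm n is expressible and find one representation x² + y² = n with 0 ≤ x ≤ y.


Step 1: Factor n = 29492 = 2^2 · 73 · 101.
Step 2: Check the mod-4 condition on each prime factor: 2 = 2 (special); 73 ≡ 1 (mod 4), exponent 1; 101 ≡ 1 (mod 4), exponent 1.
All primes ≡ 3 (mod 4) appear to even exponent (or don't appear), so by the two-squares theorem n IS expressible as a sum of two squares.
Step 3: Build a representation. Group n = k² · m with k = 2 and m = 73 · 101 = 7373 (a product of primes ≡ 1 (mod 4)); a representation of m scales to one of n via (k·x)² + (k·y)² = k²(x² + y²). Each prime p ≡ 1 (mod 4) is itself a sum of two squares; find a² by testing p − a² for a perfect square:
  73: 73 − 1² = 72, 73 − 2² = 69, 73 − 3² = 64 = 8² ⇒ 73 = 3² + 8².
  101: 101 − 1² = 100 = 10² ⇒ 101 = 1² + 10².
  Combine using the Brahmagupta–Fibonacci identity (a² + b²)(c² + d²) = (ac − bd)² + (ad + bc)² = (ac + bd)² + (ad − bc)²:
  73 · 101 = 7373: from (3² + 8²)(1² + 10²), take (3·1 − 8·10, 3·10 + 8·1) = (3 − 80, 30 + 8) = (-77, 38); dropping signs (only squares matter) gives (77, 38); check 77² + 38² = 5929 + 1444 = 7373 ✓.
  Scale by k = 2: (2·77, 2·38) = (154, 76).
Step 4: Order so x ≤ y and verify: 76² + 154² = 5776 + 23716 = 29492 = n. ✓

n = 29492 = 76² + 154² (one valid representation with x ≤ y).


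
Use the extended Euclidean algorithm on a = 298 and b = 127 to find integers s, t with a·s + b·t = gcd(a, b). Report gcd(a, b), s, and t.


Euclidean algorithm on (298, 127) — divide until remainder is 0:
  298 = 2 · 127 + 44
  127 = 2 · 44 + 39
  44 = 1 · 39 + 5
  39 = 7 · 5 + 4
  5 = 1 · 4 + 1
  4 = 4 · 1 + 0
gcd(298, 127) = 1.
Track Bezout coefficients alongside the remainders: start with r₀ = 298 = a·1 + b·0 (s = 1, t = 0) and r₁ = 127 = a·0 + b·1 (s = 0, t = 1); each new remainder r_{k+1} = r_{k-1} − q_k·r_k inherits s_{k+1} = s_{k-1} − q_k·s_k, t_{k+1} = t_{k-1} − q_k·t_k, so r_k = a·s_k + b·t_k at every step:
  q = 2: r = 44, s = 1 − 2·0 = 1, t = 0 − 2·1 = -2  (check: 298·1 + 127·(-2) = 44)
  q = 2: r = 39, s = 0 − 2·1 = -2, t = 1 − 2·(-2) = 5  (check: 298·(-2) + 127·5 = 39)
  q = 1: r = 5, s = 1 − 1·(-2) = 3, t = -2 − 1·5 = -7  (check: 298·3 + 127·(-7) = 5)
  q = 7: r = 4, s = -2 − 7·3 = -23, t = 5 − 7·(-7) = 54  (check: 298·(-23) + 127·54 = 4)
  q = 1: r = 1, s = 3 − 1·(-23) = 26, t = -7 − 1·54 = -61  (check: 298·26 + 127·(-61) = 1)
The row with r = 1 (the gcd) gives the Bezout coefficients s = 26, t = -61.
Result: 298 · (26) + 127 · (-61) = 1.

gcd(298, 127) = 1; s = 26, t = -61 (check: 298·26 + 127·(-61) = 1).


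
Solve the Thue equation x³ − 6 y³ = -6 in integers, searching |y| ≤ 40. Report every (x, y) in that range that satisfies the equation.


The equation is x³ - 6y³ = -6. For fixed y, x³ = 6·y³ − 6, so a solution requires the RHS to be a perfect cube.
Strategy: iterate y from -40 to 40, compute RHS = 6·y³ − 6, and check whether it is a (positive or negative) perfect cube.
Check small values of y:
  y = 0: RHS = -6 is not a perfect cube.
  y = 1: RHS = 0 = (0)³ ⇒ x = 0 works.
  y = -1: RHS = -12 is not a perfect cube.
  y = 2: RHS = 42 is not a perfect cube.
  y = -2: RHS = -54 is not a perfect cube.
  y = 3: RHS = 156 is not a perfect cube.
  y = -3: RHS = -168 is not a perfect cube.
Continuing the search up to |y| = 40 finds no further solutions beyond those listed.
Collected solutions: (0, 1).

Solutions (with |y| ≤ 40): (0, 1).


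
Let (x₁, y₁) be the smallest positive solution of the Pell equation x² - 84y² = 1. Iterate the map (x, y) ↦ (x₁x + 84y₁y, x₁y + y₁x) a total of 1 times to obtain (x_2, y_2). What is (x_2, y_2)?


Step 1: Find the fundamental solution (x₁, y₁) of x² - 84y² = 1.
  Expand √84 as a continued fraction. a₀ = ⌊√84⌋ = 9; iterate m_{k+1} = d_k·a_k − m_k, d_{k+1} = (84 − m_{k+1}²)/d_k, a_{k+1} = ⌊(a₀ + m_{k+1})/d_{k+1}⌋ (starting m₀ = 0, d₀ = 1), with convergents p_k = a_k·p_{k-1} + p_{k-2}, q_k = a_k·q_{k-1} + q_{k-2} (p₋₁ = 1, q₋₁ = 0):
  k = 0: a₀ = 9; p₀/q₀ = 9/1; p₀² − 84·q₀² = 81 − 84 = -3.
  k = 1: m = 9, d = 3, a = ⌊(9 + 9)/3⌋ = 6; p/q = (6·9 + 1)/(6·1 + 0) = 55/6; p² − 84·q² = 3025 − 3024 = 1.
  The first convergent with p² − 84·q² = 1 gives the fundamental solution (x₁, y₁) = (55, 6).
Step 2: Apply the recurrence (x_{n+1}, y_{n+1}) = (x₁x_n + 84y₁y_n, x₁y_n + y₁x_n) repeatedly.
  From (x_1, y_1) = (55, 6): x_2 = 55·55 + 84·6·6 = 6049; y_2 = 55·6 + 6·55 = 660.
Step 3: Verify x_2² - 84·y_2² = 36590401 - 36590400 = 1 (should be 1). ✓

(x_1, y_1) = (55, 6); (x_2, y_2) = (6049, 660).


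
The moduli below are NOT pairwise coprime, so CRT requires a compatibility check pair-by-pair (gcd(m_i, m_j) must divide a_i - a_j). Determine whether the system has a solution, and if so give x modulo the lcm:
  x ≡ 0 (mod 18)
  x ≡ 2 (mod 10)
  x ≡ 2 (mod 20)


Moduli 18, 10, 20 are not pairwise coprime, so CRT works modulo lcm(m_i) when all pairwise compatibility conditions hold.
Pairwise compatibility: gcd(m_i, m_j) must divide a_i - a_j for every pair.
Merge one congruence at a time:
  Start: x ≡ 0 (mod 18).
  Combine with x ≡ 2 (mod 10): gcd(18, 10) = 2; 2 - 0 = 2, which IS divisible by 2, so compatible.
    Write x = 0 + 18·t and substitute into x ≡ 2 (mod 10): 18·t ≡ 2 − 0 = 2 (mod 10).
    Divide the congruence (and modulus) by g = 2: 9·t ≡ 1 (mod 5).
    Reduce coefficients mod 5: 4·t ≡ 1 (mod 5).
    The inverse of 4 mod 5 is 4 (since 4·4 = 16 = 3·5 + 1), so t ≡ 4·1 = 4 ≡ 4 (mod 5).
    Then x = 0 + 18·4 = 72, valid modulo lcm(18, 10) = 90: x ≡ 72 (mod 90).
  Combine with x ≡ 2 (mod 20): gcd(90, 20) = 10; 2 - 72 = -70, which IS divisible by 10, so compatible.
    Write x = 72 + 90·t and substitute into x ≡ 2 (mod 20): 90·t ≡ 2 − 72 = -70 (mod 20).
    Divide the congruence (and modulus) by g = 10: 9·t ≡ -7 (mod 2).
    Reduce coefficients mod 2: 1·t ≡ 1 (mod 2).
    So t ≡ 1 (mod 2).
    Then x = 72 + 90·1 = 162, valid modulo lcm(90, 20) = 180: x ≡ 162 (mod 180).
Verify: 162 mod 18 = 0, 162 mod 10 = 2, 162 mod 20 = 2.

x ≡ 162 (mod 180).


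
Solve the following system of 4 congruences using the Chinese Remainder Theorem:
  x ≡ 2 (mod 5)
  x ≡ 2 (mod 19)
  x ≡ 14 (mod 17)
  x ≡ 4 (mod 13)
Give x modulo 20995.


Product of moduli M = 5 · 19 · 17 · 13 = 20995.
Merge one congruence at a time:
  Start: x ≡ 2 (mod 5).
  Combine with x ≡ 2 (mod 19); new modulus lcm = 95.
    Write x = 2 + 5·t and substitute into x ≡ 2 (mod 19): 5·t ≡ 2 − 2 = 0 (mod 19).
    The inverse of 5 mod 19 is 4 (since 5·4 = 20 = 1·19 + 1), so t ≡ 4·0 = 0 ≡ 0 (mod 19).
    Then x = 2 + 5·0 = 2, valid modulo lcm(5, 19) = 95: x ≡ 2 (mod 95).
  Combine with x ≡ 14 (mod 17); new modulus lcm = 1615.
    Write x = 2 + 95·t and substitute into x ≡ 14 (mod 17): 95·t ≡ 14 − 2 = 12 (mod 17).
    Reduce coefficients mod 17: 10·t ≡ 12 (mod 17).
    The inverse of 10 mod 17 is 12 (since 10·12 = 120 = 7·17 + 1), so t ≡ 12·12 = 144 ≡ 8 (mod 17).
    Then x = 2 + 95·8 = 762, valid modulo lcm(95, 17) = 1615: x ≡ 762 (mod 1615).
  Combine with x ≡ 4 (mod 13); new modulus lcm = 20995.
    Write x = 762 + 1615·t and substitute into x ≡ 4 (mod 13): 1615·t ≡ 4 − 762 = -758 (mod 13).
    Reduce coefficients mod 13: 3·t ≡ 9 (mod 13).
    The inverse of 3 mod 13 is 9 (since 3·9 = 27 = 2·13 + 1), so t ≡ 9·9 = 81 ≡ 3 (mod 13).
    Then x = 762 + 1615·3 = 5607, valid modulo lcm(1615, 13) = 20995: x ≡ 5607 (mod 20995).
Verify against each original: 5607 mod 5 = 2, 5607 mod 19 = 2, 5607 mod 17 = 14, 5607 mod 13 = 4.

x ≡ 5607 (mod 20995).


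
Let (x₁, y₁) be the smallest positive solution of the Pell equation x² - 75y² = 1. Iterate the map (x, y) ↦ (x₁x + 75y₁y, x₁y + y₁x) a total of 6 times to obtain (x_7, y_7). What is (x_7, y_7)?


Step 1: Find the fundamental solution (x₁, y₁) of x² - 75y² = 1.
  Expand √75 as a continued fraction. a₀ = ⌊√75⌋ = 8; iterate m_{k+1} = d_k·a_k − m_k, d_{k+1} = (75 − m_{k+1}²)/d_k, a_{k+1} = ⌊(a₀ + m_{k+1})/d_{k+1}⌋ (starting m₀ = 0, d₀ = 1), with convergents p_k = a_k·p_{k-1} + p_{k-2}, q_k = a_k·q_{k-1} + q_{k-2} (p₋₁ = 1, q₋₁ = 0):
  k = 0: a₀ = 8; p₀/q₀ = 8/1; p₀² − 75·q₀² = 64 − 75 = -11.
  k = 1: m = 8, d = 11, a = ⌊(8 + 8)/11⌋ = 1; p/q = (1·8 + 1)/(1·1 + 0) = 9/1; p² − 75·q² = 81 − 75 = 6.
  k = 2: m = 3, d = 6, a = ⌊(8 + 3)/6⌋ = 1; p/q = (1·9 + 8)/(1·1 + 1) = 17/2; p² − 75·q² = 289 − 300 = -11.
  k = 3: m = 3, d = 11, a = ⌊(8 + 3)/11⌋ = 1; p/q = (1·17 + 9)/(1·2 + 1) = 26/3; p² − 75·q² = 676 − 675 = 1.
  The first convergent with p² − 75·q² = 1 gives the fundamental solution (x₁, y₁) = (26, 3).
Step 2: Apply the recurrence (x_{n+1}, y_{n+1}) = (x₁x_n + 75y₁y_n, x₁y_n + y₁x_n) repeatedly.
  From (x_1, y_1) = (26, 3): x_2 = 26·26 + 75·3·3 = 1351; y_2 = 26·3 + 3·26 = 156.
  From (x_2, y_2) = (1351, 156): x_3 = 26·1351 + 75·3·156 = 70226; y_3 = 26·156 + 3·1351 = 8109.
  From (x_3, y_3) = (70226, 8109): x_4 = 26·70226 + 75·3·8109 = 3650401; y_4 = 26·8109 + 3·70226 = 421512.
  From (x_4, y_4) = (3650401, 421512): x_5 = 26·3650401 + 75·3·421512 = 189750626; y_5 = 26·421512 + 3·3650401 = 21910515.
  From (x_5, y_5) = (189750626, 21910515): x_6 = 26·189750626 + 75·3·21910515 = 9863382151; y_6 = 26·21910515 + 3·189750626 = 1138925268.
  From (x_6, y_6) = (9863382151, 1138925268): x_7 = 26·9863382151 + 75·3·1138925268 = 512706121226; y_7 = 26·1138925268 + 3·9863382151 = 59202203421.
Step 3: Verify x_7² - 75·y_7² = 262867566742609807743076 - 262867566742609807743075 = 1 (should be 1). ✓

(x_1, y_1) = (26, 3); (x_7, y_7) = (512706121226, 59202203421).


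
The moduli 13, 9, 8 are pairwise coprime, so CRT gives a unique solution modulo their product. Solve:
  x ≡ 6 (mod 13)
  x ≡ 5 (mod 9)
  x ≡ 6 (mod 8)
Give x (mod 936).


Moduli 13, 9, 8 are pairwise coprime; by CRT there is a unique solution modulo M = 13 · 9 · 8 = 936.
Solve pairwise, accumulating the modulus:
  Start with x ≡ 6 (mod 13).
  Combine with x ≡ 5 (mod 9): since gcd(13, 9) = 1, we get a unique residue mod 117.
    Write x = 6 + 13·t and substitute into x ≡ 5 (mod 9): 13·t ≡ 5 − 6 = -1 (mod 9).
    Reduce coefficients mod 9: 4·t ≡ 8 (mod 9).
    The inverse of 4 mod 9 is 7 (since 4·7 = 28 = 3·9 + 1), so t ≡ 7·8 = 56 ≡ 2 (mod 9).
    Then x = 6 + 13·2 = 32, valid modulo lcm(13, 9) = 117: x ≡ 32 (mod 117).
  Combine with x ≡ 6 (mod 8): since gcd(117, 8) = 1, we get a unique residue mod 936.
    Write x = 32 + 117·t and substitute into x ≡ 6 (mod 8): 117·t ≡ 6 − 32 = -26 (mod 8).
    Reduce coefficients mod 8: 5·t ≡ 6 (mod 8).
    The inverse of 5 mod 8 is 5 (since 5·5 = 25 = 3·8 + 1), so t ≡ 5·6 = 30 ≡ 6 (mod 8).
    Then x = 32 + 117·6 = 734, valid modulo lcm(117, 8) = 936: x ≡ 734 (mod 936).
Verify: 734 mod 13 = 6 ✓, 734 mod 9 = 5 ✓, 734 mod 8 = 6 ✓.

x ≡ 734 (mod 936).


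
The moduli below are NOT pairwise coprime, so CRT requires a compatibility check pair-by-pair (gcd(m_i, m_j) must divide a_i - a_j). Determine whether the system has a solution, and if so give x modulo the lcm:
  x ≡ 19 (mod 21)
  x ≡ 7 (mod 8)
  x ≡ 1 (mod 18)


Moduli 21, 8, 18 are not pairwise coprime, so CRT works modulo lcm(m_i) when all pairwise compatibility conditions hold.
Pairwise compatibility: gcd(m_i, m_j) must divide a_i - a_j for every pair.
Merge one congruence at a time:
  Start: x ≡ 19 (mod 21).
  Combine with x ≡ 7 (mod 8): gcd(21, 8) = 1; 7 - 19 = -12, which IS divisible by 1, so compatible.
    Write x = 19 + 21·t and substitute into x ≡ 7 (mod 8): 21·t ≡ 7 − 19 = -12 (mod 8).
    Reduce coefficients mod 8: 5·t ≡ 4 (mod 8).
    The inverse of 5 mod 8 is 5 (since 5·5 = 25 = 3·8 + 1), so t ≡ 5·4 = 20 ≡ 4 (mod 8).
    Then x = 19 + 21·4 = 103, valid modulo lcm(21, 8) = 168: x ≡ 103 (mod 168).
  Combine with x ≡ 1 (mod 18): gcd(168, 18) = 6; 1 - 103 = -102, which IS divisible by 6, so compatible.
    Write x = 103 + 168·t and substitute into x ≡ 1 (mod 18): 168·t ≡ 1 − 103 = -102 (mod 18).
    Divide the congruence (and modulus) by g = 6: 28·t ≡ -17 (mod 3).
    Reduce coefficients mod 3: 1·t ≡ 1 (mod 3).
    So t ≡ 1 (mod 3).
    Then x = 103 + 168·1 = 271, valid modulo lcm(168, 18) = 504: x ≡ 271 (mod 504).
Verify: 271 mod 21 = 19, 271 mod 8 = 7, 271 mod 18 = 1.

x ≡ 271 (mod 504).


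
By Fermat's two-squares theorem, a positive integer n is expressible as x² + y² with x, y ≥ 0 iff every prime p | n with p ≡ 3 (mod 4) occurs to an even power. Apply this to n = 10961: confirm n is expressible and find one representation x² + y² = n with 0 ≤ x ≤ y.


Step 1: Factor n = 10961 = 97 · 113.
Step 2: Check the mod-4 condition on each prime factor: 97 ≡ 1 (mod 4), exponent 1; 113 ≡ 1 (mod 4), exponent 1.
All primes ≡ 3 (mod 4) appear to even exponent (or don't appear), so by the two-squares theorem n IS expressible as a sum of two squares.
Step 3: Build a representation. Here n = 97 · 113 is a product of primes ≡ 1 (mod 4). Each prime p ≡ 1 (mod 4) is itself a sum of two squares; find a² by testing p − a² for a perfect square:
  97: 97 − 1² = 96, 97 − 2² = 93, 97 − 3² = 88, 97 − 4² = 81 = 9² ⇒ 97 = 4² + 9².
  113: 113 − 1² = 112, 113 − 2² = 109, 113 − 3² = 104, 113 − 4² = 97, 113 − 5² = 88, 113 − 6² = 77, 113 − 7² = 64 = 8² ⇒ 113 = 7² + 8².
  Combine using the Brahmagupta–Fibonacci identity (a² + b²)(c² + d²) = (ac − bd)² + (ad + bc)² = (ac + bd)² + (ad − bc)²:
  97 · 113 = 10961: from (4² + 9²)(7² + 8²), take (4·7 − 9·8, 4·8 + 9·7) = (28 − 72, 32 + 63) = (-44, 95); dropping signs (only squares matter) gives (44, 95); check 44² + 95² = 1936 + 9025 = 10961 ✓.
Step 4: Order so x ≤ y and verify: 44² + 95² = 1936 + 9025 = 10961 = n. ✓

n = 10961 = 44² + 95² (one valid representation with x ≤ y).


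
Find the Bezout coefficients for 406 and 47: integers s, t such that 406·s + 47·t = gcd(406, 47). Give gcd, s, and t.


Euclidean algorithm on (406, 47) — divide until remainder is 0:
  406 = 8 · 47 + 30
  47 = 1 · 30 + 17
  30 = 1 · 17 + 13
  17 = 1 · 13 + 4
  13 = 3 · 4 + 1
  4 = 4 · 1 + 0
gcd(406, 47) = 1.
Track Bezout coefficients alongside the remainders: start with r₀ = 406 = a·1 + b·0 (s = 1, t = 0) and r₁ = 47 = a·0 + b·1 (s = 0, t = 1); each new remainder r_{k+1} = r_{k-1} − q_k·r_k inherits s_{k+1} = s_{k-1} − q_k·s_k, t_{k+1} = t_{k-1} − q_k·t_k, so r_k = a·s_k + b·t_k at every step:
  q = 8: r = 30, s = 1 − 8·0 = 1, t = 0 − 8·1 = -8  (check: 406·1 + 47·(-8) = 30)
  q = 1: r = 17, s = 0 − 1·1 = -1, t = 1 − 1·(-8) = 9  (check: 406·(-1) + 47·9 = 17)
  q = 1: r = 13, s = 1 − 1·(-1) = 2, t = -8 − 1·9 = -17  (check: 406·2 + 47·(-17) = 13)
  q = 1: r = 4, s = -1 − 1·2 = -3, t = 9 − 1·(-17) = 26  (check: 406·(-3) + 47·26 = 4)
  q = 3: r = 1, s = 2 − 3·(-3) = 11, t = -17 − 3·26 = -95  (check: 406·11 + 47·(-95) = 1)
The row with r = 1 (the gcd) gives the Bezout coefficients s = 11, t = -95.
Result: 406 · (11) + 47 · (-95) = 1.

gcd(406, 47) = 1; s = 11, t = -95 (check: 406·11 + 47·(-95) = 1).


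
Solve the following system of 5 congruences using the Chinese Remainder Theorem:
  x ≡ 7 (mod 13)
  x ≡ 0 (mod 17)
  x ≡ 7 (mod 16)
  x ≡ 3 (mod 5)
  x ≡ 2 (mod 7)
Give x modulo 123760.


Product of moduli M = 13 · 17 · 16 · 5 · 7 = 123760.
Merge one congruence at a time:
  Start: x ≡ 7 (mod 13).
  Combine with x ≡ 0 (mod 17); new modulus lcm = 221.
    Write x = 7 + 13·t and substitute into x ≡ 0 (mod 17): 13·t ≡ 0 − 7 = -7 (mod 17).
    Reduce coefficients mod 17: 13·t ≡ 10 (mod 17).
    The inverse of 13 mod 17 is 4 (since 13·4 = 52 = 3·17 + 1), so t ≡ 4·10 = 40 ≡ 6 (mod 17).
    Then x = 7 + 13·6 = 85, valid modulo lcm(13, 17) = 221: x ≡ 85 (mod 221).
  Combine with x ≡ 7 (mod 16); new modulus lcm = 3536.
    Write x = 85 + 221·t and substitute into x ≡ 7 (mod 16): 221·t ≡ 7 − 85 = -78 (mod 16).
    Reduce coefficients mod 16: 13·t ≡ 2 (mod 16).
    The inverse of 13 mod 16 is 5 (since 13·5 = 65 = 4·16 + 1), so t ≡ 5·2 = 10 ≡ 10 (mod 16).
    Then x = 85 + 221·10 = 2295, valid modulo lcm(221, 16) = 3536: x ≡ 2295 (mod 3536).
  Combine with x ≡ 3 (mod 5); new modulus lcm = 17680.
    Write x = 2295 + 3536·t and substitute into x ≡ 3 (mod 5): 3536·t ≡ 3 − 2295 = -2292 (mod 5).
    Reduce coefficients mod 5: 1·t ≡ 3 (mod 5).
    So t ≡ 3 (mod 5).
    Then x = 2295 + 3536·3 = 12903, valid modulo lcm(3536, 5) = 17680: x ≡ 12903 (mod 17680).
  Combine with x ≡ 2 (mod 7); new modulus lcm = 123760.
    Write x = 12903 + 17680·t and substitute into x ≡ 2 (mod 7): 17680·t ≡ 2 − 12903 = -12901 (mod 7).
    Reduce coefficients mod 7: 5·t ≡ 0 (mod 7).
    The inverse of 5 mod 7 is 3 (since 5·3 = 15 = 2·7 + 1), so t ≡ 3·0 = 0 ≡ 0 (mod 7).
    Then x = 12903 + 17680·0 = 12903, valid modulo lcm(17680, 7) = 123760: x ≡ 12903 (mod 123760).
Verify against each original: 12903 mod 13 = 7, 12903 mod 17 = 0, 12903 mod 16 = 7, 12903 mod 5 = 3, 12903 mod 7 = 2.

x ≡ 12903 (mod 123760).


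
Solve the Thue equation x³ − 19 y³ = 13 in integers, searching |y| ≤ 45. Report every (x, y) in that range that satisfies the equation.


The equation is x³ - 19y³ = 13. For fixed y, x³ = 19·y³ + 13, so a solution requires the RHS to be a perfect cube.
Strategy: iterate y from -45 to 45, compute RHS = 19·y³ + 13, and check whether it is a (positive or negative) perfect cube.
Check small values of y:
  y = 0: RHS = 13 is not a perfect cube.
  y = 1: RHS = 32 is not a perfect cube.
  y = -1: RHS = -6 is not a perfect cube.
  y = 2: RHS = 165 is not a perfect cube.
  y = -2: RHS = -139 is not a perfect cube.
  y = 3: RHS = 526 is not a perfect cube.
  y = -3: RHS = -500 is not a perfect cube.
Continuing the search up to |y| = 45 finds no solutions either.
No (x, y) in the scanned range satisfies the equation.

No integer solutions with |y| ≤ 45.


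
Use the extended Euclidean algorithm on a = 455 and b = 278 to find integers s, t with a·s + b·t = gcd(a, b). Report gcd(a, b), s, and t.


Euclidean algorithm on (455, 278) — divide until remainder is 0:
  455 = 1 · 278 + 177
  278 = 1 · 177 + 101
  177 = 1 · 101 + 76
  101 = 1 · 76 + 25
  76 = 3 · 25 + 1
  25 = 25 · 1 + 0
gcd(455, 278) = 1.
Track Bezout coefficients alongside the remainders: start with r₀ = 455 = a·1 + b·0 (s = 1, t = 0) and r₁ = 278 = a·0 + b·1 (s = 0, t = 1); each new remainder r_{k+1} = r_{k-1} − q_k·r_k inherits s_{k+1} = s_{k-1} − q_k·s_k, t_{k+1} = t_{k-1} − q_k·t_k, so r_k = a·s_k + b·t_k at every step:
  q = 1: r = 177, s = 1 − 1·0 = 1, t = 0 − 1·1 = -1  (check: 455·1 + 278·(-1) = 177)
  q = 1: r = 101, s = 0 − 1·1 = -1, t = 1 − 1·(-1) = 2  (check: 455·(-1) + 278·2 = 101)
  q = 1: r = 76, s = 1 − 1·(-1) = 2, t = -1 − 1·2 = -3  (check: 455·2 + 278·(-3) = 76)
  q = 1: r = 25, s = -1 − 1·2 = -3, t = 2 − 1·(-3) = 5  (check: 455·(-3) + 278·5 = 25)
  q = 3: r = 1, s = 2 − 3·(-3) = 11, t = -3 − 3·5 = -18  (check: 455·11 + 278·(-18) = 1)
The row with r = 1 (the gcd) gives the Bezout coefficients s = 11, t = -18.
Result: 455 · (11) + 278 · (-18) = 1.

gcd(455, 278) = 1; s = 11, t = -18 (check: 455·11 + 278·(-18) = 1).


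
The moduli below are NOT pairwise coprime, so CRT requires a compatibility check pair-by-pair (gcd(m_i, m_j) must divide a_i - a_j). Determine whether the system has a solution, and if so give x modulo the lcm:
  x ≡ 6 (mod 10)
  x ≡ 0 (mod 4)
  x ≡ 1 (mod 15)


Moduli 10, 4, 15 are not pairwise coprime, so CRT works modulo lcm(m_i) when all pairwise compatibility conditions hold.
Pairwise compatibility: gcd(m_i, m_j) must divide a_i - a_j for every pair.
Merge one congruence at a time:
  Start: x ≡ 6 (mod 10).
  Combine with x ≡ 0 (mod 4): gcd(10, 4) = 2; 0 - 6 = -6, which IS divisible by 2, so compatible.
    Write x = 6 + 10·t and substitute into x ≡ 0 (mod 4): 10·t ≡ 0 − 6 = -6 (mod 4).
    Divide the congruence (and modulus) by g = 2: 5·t ≡ -3 (mod 2).
    Reduce coefficients mod 2: 1·t ≡ 1 (mod 2).
    So t ≡ 1 (mod 2).
    Then x = 6 + 10·1 = 16, valid modulo lcm(10, 4) = 20: x ≡ 16 (mod 20).
  Combine with x ≡ 1 (mod 15): gcd(20, 15) = 5; 1 - 16 = -15, which IS divisible by 5, so compatible.
    Write x = 16 + 20·t and substitute into x ≡ 1 (mod 15): 20·t ≡ 1 − 16 = -15 (mod 15).
    Divide the congruence (and modulus) by g = 5: 4·t ≡ -3 (mod 3).
    Reduce coefficients mod 3: 1·t ≡ 0 (mod 3).
    So t ≡ 0 (mod 3).
    Then x = 16 + 20·0 = 16, valid modulo lcm(20, 15) = 60: x ≡ 16 (mod 60).
Verify: 16 mod 10 = 6, 16 mod 4 = 0, 16 mod 15 = 1.

x ≡ 16 (mod 60).


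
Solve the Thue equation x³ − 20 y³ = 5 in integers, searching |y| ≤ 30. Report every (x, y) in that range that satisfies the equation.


The equation is x³ - 20y³ = 5. For fixed y, x³ = 20·y³ + 5, so a solution requires the RHS to be a perfect cube.
Strategy: iterate y from -30 to 30, compute RHS = 20·y³ + 5, and check whether it is a (positive or negative) perfect cube.
Check small values of y:
  y = 0: RHS = 5 is not a perfect cube.
  y = 1: RHS = 25 is not a perfect cube.
  y = -1: RHS = -15 is not a perfect cube.
  y = 2: RHS = 165 is not a perfect cube.
  y = -2: RHS = -155 is not a perfect cube.
  y = 3: RHS = 545 is not a perfect cube.
  y = -3: RHS = -535 is not a perfect cube.
Continuing the search up to |y| = 30 finds no solutions either.
No (x, y) in the scanned range satisfies the equation.

No integer solutions with |y| ≤ 30.
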